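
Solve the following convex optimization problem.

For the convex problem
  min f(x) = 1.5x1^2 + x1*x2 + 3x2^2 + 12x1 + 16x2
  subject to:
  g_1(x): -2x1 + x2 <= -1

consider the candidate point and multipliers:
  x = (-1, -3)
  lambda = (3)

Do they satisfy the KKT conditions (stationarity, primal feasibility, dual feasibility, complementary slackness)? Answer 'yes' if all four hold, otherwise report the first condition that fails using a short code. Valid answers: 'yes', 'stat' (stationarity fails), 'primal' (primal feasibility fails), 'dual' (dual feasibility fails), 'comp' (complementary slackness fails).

Gradient of f: grad f(x) = Q x + c = (6, -3)
Constraint values g_i(x) = a_i^T x - b_i:
  g_1((-1, -3)) = 0
Stationarity residual: grad f(x) + sum_i lambda_i a_i = (0, 0)
  -> stationarity OK
Primal feasibility (all g_i <= 0): OK
Dual feasibility (all lambda_i >= 0): OK
Complementary slackness (lambda_i * g_i(x) = 0 for all i): OK

Verdict: yes, KKT holds.

yes


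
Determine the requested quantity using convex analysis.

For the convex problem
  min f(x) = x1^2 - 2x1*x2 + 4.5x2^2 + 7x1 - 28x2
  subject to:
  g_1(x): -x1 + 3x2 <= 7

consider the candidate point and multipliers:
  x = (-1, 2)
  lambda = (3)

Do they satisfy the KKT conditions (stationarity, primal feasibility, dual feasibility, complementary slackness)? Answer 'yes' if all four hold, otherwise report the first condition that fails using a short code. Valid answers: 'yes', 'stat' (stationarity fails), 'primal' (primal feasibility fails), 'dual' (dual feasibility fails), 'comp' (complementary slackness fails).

Gradient of f: grad f(x) = Q x + c = (1, -8)
Constraint values g_i(x) = a_i^T x - b_i:
  g_1((-1, 2)) = 0
Stationarity residual: grad f(x) + sum_i lambda_i a_i = (-2, 1)
  -> stationarity FAILS
Primal feasibility (all g_i <= 0): OK
Dual feasibility (all lambda_i >= 0): OK
Complementary slackness (lambda_i * g_i(x) = 0 for all i): OK

Verdict: the first failing condition is stationarity -> stat.

stat


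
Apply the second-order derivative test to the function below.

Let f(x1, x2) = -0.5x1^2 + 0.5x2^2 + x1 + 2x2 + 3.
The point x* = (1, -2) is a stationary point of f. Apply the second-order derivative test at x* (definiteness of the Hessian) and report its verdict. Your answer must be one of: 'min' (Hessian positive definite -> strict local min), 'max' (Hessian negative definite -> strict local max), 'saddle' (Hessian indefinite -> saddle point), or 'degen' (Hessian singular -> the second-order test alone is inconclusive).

Compute the Hessian H = grad^2 f:
  H = [[-1, 0], [0, 1]]
Verify stationarity: grad f(x*) = H x* + g = (0, 0).
Eigenvalues of H: -1, 1.
Eigenvalues have mixed signs, so H is indefinite -> x* is a saddle point.

saddle


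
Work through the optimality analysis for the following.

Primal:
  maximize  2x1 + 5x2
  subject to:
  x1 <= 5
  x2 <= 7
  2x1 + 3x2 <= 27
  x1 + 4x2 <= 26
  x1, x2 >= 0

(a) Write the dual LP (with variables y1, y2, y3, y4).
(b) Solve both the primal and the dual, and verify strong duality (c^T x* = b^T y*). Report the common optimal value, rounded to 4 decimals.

The standard primal-dual pair for 'max c^T x s.t. A x <= b, x >= 0' is:
  Dual:  min b^T y  s.t.  A^T y >= c,  y >= 0.

So the dual LP is:
  minimize  5y1 + 7y2 + 27y3 + 26y4
  subject to:
    y1 + 2y3 + y4 >= 2
    y2 + 3y3 + 4y4 >= 5
    y1, y2, y3, y4 >= 0

Solving the primal: x* = (5, 5.25).
  primal value c^T x* = 36.25.
Solving the dual: y* = (0.75, 0, 0, 1.25).
  dual value b^T y* = 36.25.
Strong duality: c^T x* = b^T y*. Confirmed.

36.25


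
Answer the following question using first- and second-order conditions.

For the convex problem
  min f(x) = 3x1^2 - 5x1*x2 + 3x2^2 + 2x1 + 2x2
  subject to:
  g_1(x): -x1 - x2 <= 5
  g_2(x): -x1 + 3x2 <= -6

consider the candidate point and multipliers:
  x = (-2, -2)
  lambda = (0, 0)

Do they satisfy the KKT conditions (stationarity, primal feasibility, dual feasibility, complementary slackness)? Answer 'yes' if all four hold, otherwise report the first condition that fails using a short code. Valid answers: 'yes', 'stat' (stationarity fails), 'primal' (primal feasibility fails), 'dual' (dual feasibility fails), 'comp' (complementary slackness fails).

Gradient of f: grad f(x) = Q x + c = (0, 0)
Constraint values g_i(x) = a_i^T x - b_i:
  g_1((-2, -2)) = -1
  g_2((-2, -2)) = 2
Stationarity residual: grad f(x) + sum_i lambda_i a_i = (0, 0)
  -> stationarity OK
Primal feasibility (all g_i <= 0): FAILS
Dual feasibility (all lambda_i >= 0): OK
Complementary slackness (lambda_i * g_i(x) = 0 for all i): OK

Verdict: the first failing condition is primal_feasibility -> primal.

primal


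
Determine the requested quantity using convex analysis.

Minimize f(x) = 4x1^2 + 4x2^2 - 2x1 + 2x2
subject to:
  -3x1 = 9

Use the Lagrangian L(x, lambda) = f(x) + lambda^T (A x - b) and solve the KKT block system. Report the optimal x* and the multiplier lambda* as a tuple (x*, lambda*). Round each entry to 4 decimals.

Form the Lagrangian:
  L(x, lambda) = (1/2) x^T Q x + c^T x + lambda^T (A x - b)
Stationarity (grad_x L = 0): Q x + c + A^T lambda = 0.
Primal feasibility: A x = b.

This gives the KKT block system:
  [ Q   A^T ] [ x     ]   [-c ]
  [ A    0  ] [ lambda ] = [ b ]

Solving the linear system:
  x*      = (-3, -0.25)
  lambda* = (-8.6667)
  f(x*)   = 41.75

x* = (-3, -0.25), lambda* = (-8.6667)


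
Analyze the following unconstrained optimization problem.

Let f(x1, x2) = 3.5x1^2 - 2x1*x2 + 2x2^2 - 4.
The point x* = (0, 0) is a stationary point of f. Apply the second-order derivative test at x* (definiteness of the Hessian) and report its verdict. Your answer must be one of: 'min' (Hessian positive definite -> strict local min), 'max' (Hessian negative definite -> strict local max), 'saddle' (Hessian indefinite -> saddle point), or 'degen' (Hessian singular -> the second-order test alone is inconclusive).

Compute the Hessian H = grad^2 f:
  H = [[7, -2], [-2, 4]]
Verify stationarity: grad f(x*) = H x* + g = (0, 0).
Eigenvalues of H: 3, 8.
Both eigenvalues > 0, so H is positive definite -> x* is a strict local min.

min


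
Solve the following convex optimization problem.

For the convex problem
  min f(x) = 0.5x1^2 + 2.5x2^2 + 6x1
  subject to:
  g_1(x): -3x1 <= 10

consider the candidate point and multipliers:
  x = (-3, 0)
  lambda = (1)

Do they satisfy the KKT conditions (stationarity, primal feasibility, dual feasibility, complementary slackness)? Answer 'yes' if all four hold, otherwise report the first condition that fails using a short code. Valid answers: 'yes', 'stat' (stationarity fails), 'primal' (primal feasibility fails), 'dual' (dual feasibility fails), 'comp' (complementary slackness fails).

Gradient of f: grad f(x) = Q x + c = (3, 0)
Constraint values g_i(x) = a_i^T x - b_i:
  g_1((-3, 0)) = -1
Stationarity residual: grad f(x) + sum_i lambda_i a_i = (0, 0)
  -> stationarity OK
Primal feasibility (all g_i <= 0): OK
Dual feasibility (all lambda_i >= 0): OK
Complementary slackness (lambda_i * g_i(x) = 0 for all i): FAILS

Verdict: the first failing condition is complementary_slackness -> comp.

comp


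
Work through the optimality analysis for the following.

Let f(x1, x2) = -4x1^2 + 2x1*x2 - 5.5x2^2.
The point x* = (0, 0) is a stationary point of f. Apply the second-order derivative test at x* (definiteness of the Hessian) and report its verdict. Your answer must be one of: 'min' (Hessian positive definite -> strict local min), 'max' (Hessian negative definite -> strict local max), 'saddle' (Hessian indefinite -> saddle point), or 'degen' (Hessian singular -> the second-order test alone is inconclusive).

Compute the Hessian H = grad^2 f:
  H = [[-8, 2], [2, -11]]
Verify stationarity: grad f(x*) = H x* + g = (0, 0).
Eigenvalues of H: -12, -7.
Both eigenvalues < 0, so H is negative definite -> x* is a strict local max.

max


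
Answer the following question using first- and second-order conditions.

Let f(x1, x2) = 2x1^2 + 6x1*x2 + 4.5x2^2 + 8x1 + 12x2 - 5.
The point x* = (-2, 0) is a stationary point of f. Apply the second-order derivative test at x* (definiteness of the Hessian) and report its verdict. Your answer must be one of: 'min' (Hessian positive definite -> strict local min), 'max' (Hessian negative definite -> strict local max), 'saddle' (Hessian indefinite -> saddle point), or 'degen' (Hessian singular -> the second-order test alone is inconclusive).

Compute the Hessian H = grad^2 f:
  H = [[4, 6], [6, 9]]
Verify stationarity: grad f(x*) = H x* + g = (0, 0).
Eigenvalues of H: 0, 13.
H has a zero eigenvalue (singular; positive semidefinite but not definite), so H is neither positive definite, negative definite, nor indefinite. The second-order test alone is inconclusive -> degen.
(Indeed, f is constant along the null direction of H through x*, so x* is not a strict local extremum.)

degen


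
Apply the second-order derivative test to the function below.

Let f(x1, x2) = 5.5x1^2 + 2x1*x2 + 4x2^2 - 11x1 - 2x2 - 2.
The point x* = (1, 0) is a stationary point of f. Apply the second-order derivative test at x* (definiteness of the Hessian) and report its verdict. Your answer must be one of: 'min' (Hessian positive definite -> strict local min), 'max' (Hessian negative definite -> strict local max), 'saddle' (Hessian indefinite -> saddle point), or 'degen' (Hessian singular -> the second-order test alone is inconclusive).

Compute the Hessian H = grad^2 f:
  H = [[11, 2], [2, 8]]
Verify stationarity: grad f(x*) = H x* + g = (0, 0).
Eigenvalues of H: 7, 12.
Both eigenvalues > 0, so H is positive definite -> x* is a strict local min.

min


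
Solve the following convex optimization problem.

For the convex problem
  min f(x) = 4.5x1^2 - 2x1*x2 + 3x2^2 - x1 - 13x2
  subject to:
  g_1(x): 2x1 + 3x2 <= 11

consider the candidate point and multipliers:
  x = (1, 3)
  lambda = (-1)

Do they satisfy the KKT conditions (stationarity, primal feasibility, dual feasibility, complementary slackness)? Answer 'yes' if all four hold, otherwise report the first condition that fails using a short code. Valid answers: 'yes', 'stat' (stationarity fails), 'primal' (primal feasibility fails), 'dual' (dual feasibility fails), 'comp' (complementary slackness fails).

Gradient of f: grad f(x) = Q x + c = (2, 3)
Constraint values g_i(x) = a_i^T x - b_i:
  g_1((1, 3)) = 0
Stationarity residual: grad f(x) + sum_i lambda_i a_i = (0, 0)
  -> stationarity OK
Primal feasibility (all g_i <= 0): OK
Dual feasibility (all lambda_i >= 0): FAILS
Complementary slackness (lambda_i * g_i(x) = 0 for all i): OK

Verdict: the first failing condition is dual_feasibility -> dual.

dual


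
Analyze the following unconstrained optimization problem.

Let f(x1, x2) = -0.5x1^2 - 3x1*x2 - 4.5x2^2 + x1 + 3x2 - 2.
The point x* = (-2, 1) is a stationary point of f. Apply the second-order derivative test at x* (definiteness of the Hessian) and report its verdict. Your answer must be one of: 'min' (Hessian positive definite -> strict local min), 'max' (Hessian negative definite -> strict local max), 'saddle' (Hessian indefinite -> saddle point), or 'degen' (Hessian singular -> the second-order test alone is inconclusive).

Compute the Hessian H = grad^2 f:
  H = [[-1, -3], [-3, -9]]
Verify stationarity: grad f(x*) = H x* + g = (0, 0).
Eigenvalues of H: -10, 0.
H has a zero eigenvalue (singular; negative semidefinite but not definite), so H is neither positive definite, negative definite, nor indefinite. The second-order test alone is inconclusive -> degen.
(Indeed, f is constant along the null direction of H through x*, so x* is not a strict local extremum.)

degen


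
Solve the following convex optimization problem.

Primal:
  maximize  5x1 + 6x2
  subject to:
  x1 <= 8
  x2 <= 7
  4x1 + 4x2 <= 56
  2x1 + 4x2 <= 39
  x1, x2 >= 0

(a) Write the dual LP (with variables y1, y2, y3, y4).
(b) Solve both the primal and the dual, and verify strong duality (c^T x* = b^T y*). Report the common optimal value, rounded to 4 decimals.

The standard primal-dual pair for 'max c^T x s.t. A x <= b, x >= 0' is:
  Dual:  min b^T y  s.t.  A^T y >= c,  y >= 0.

So the dual LP is:
  minimize  8y1 + 7y2 + 56y3 + 39y4
  subject to:
    y1 + 4y3 + 2y4 >= 5
    y2 + 4y3 + 4y4 >= 6
    y1, y2, y3, y4 >= 0

Solving the primal: x* = (8, 5.75).
  primal value c^T x* = 74.5.
Solving the dual: y* = (2, 0, 0, 1.5).
  dual value b^T y* = 74.5.
Strong duality: c^T x* = b^T y*. Confirmed.

74.5


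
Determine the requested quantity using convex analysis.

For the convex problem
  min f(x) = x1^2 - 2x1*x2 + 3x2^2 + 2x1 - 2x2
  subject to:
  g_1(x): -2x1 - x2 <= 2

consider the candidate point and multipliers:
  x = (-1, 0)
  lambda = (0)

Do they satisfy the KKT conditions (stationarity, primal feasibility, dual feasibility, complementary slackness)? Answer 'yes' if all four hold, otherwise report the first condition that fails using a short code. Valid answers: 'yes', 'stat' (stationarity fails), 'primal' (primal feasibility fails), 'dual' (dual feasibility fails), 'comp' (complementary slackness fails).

Gradient of f: grad f(x) = Q x + c = (0, 0)
Constraint values g_i(x) = a_i^T x - b_i:
  g_1((-1, 0)) = 0
Stationarity residual: grad f(x) + sum_i lambda_i a_i = (0, 0)
  -> stationarity OK
Primal feasibility (all g_i <= 0): OK
Dual feasibility (all lambda_i >= 0): OK
Complementary slackness (lambda_i * g_i(x) = 0 for all i): OK

Verdict: yes, KKT holds.

yes


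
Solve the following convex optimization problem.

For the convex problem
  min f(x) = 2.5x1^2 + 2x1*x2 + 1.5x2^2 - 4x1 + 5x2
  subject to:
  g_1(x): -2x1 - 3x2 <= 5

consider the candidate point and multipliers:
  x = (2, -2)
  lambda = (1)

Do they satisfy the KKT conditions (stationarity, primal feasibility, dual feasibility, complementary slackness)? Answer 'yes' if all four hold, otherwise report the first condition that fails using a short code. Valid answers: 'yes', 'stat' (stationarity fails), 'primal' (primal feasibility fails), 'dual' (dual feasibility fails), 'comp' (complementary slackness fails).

Gradient of f: grad f(x) = Q x + c = (2, 3)
Constraint values g_i(x) = a_i^T x - b_i:
  g_1((2, -2)) = -3
Stationarity residual: grad f(x) + sum_i lambda_i a_i = (0, 0)
  -> stationarity OK
Primal feasibility (all g_i <= 0): OK
Dual feasibility (all lambda_i >= 0): OK
Complementary slackness (lambda_i * g_i(x) = 0 for all i): FAILS

Verdict: the first failing condition is complementary_slackness -> comp.

comp


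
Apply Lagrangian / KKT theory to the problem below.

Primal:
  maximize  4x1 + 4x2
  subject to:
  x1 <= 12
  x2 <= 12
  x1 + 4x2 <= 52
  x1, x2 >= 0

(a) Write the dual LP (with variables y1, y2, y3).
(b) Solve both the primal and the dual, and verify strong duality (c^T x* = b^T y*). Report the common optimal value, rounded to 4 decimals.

The standard primal-dual pair for 'max c^T x s.t. A x <= b, x >= 0' is:
  Dual:  min b^T y  s.t.  A^T y >= c,  y >= 0.

So the dual LP is:
  minimize  12y1 + 12y2 + 52y3
  subject to:
    y1 + y3 >= 4
    y2 + 4y3 >= 4
    y1, y2, y3 >= 0

Solving the primal: x* = (12, 10).
  primal value c^T x* = 88.
Solving the dual: y* = (3, 0, 1).
  dual value b^T y* = 88.
Strong duality: c^T x* = b^T y*. Confirmed.

88


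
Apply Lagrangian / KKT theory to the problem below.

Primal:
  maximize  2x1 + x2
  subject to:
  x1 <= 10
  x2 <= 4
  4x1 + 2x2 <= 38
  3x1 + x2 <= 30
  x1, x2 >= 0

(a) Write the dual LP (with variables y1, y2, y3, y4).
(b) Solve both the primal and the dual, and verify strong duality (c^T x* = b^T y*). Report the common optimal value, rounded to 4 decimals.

The standard primal-dual pair for 'max c^T x s.t. A x <= b, x >= 0' is:
  Dual:  min b^T y  s.t.  A^T y >= c,  y >= 0.

So the dual LP is:
  minimize  10y1 + 4y2 + 38y3 + 30y4
  subject to:
    y1 + 4y3 + 3y4 >= 2
    y2 + 2y3 + y4 >= 1
    y1, y2, y3, y4 >= 0

Solving the primal: x* = (7.5, 4).
  primal value c^T x* = 19.
Solving the dual: y* = (0, 0, 0.5, 0).
  dual value b^T y* = 19.
Strong duality: c^T x* = b^T y*. Confirmed.

19


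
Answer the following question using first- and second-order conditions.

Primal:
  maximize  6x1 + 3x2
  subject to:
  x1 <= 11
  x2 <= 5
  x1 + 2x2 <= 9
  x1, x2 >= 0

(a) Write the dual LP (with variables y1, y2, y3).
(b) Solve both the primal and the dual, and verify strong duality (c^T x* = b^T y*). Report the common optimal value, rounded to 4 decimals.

The standard primal-dual pair for 'max c^T x s.t. A x <= b, x >= 0' is:
  Dual:  min b^T y  s.t.  A^T y >= c,  y >= 0.

So the dual LP is:
  minimize  11y1 + 5y2 + 9y3
  subject to:
    y1 + y3 >= 6
    y2 + 2y3 >= 3
    y1, y2, y3 >= 0

Solving the primal: x* = (9, 0).
  primal value c^T x* = 54.
Solving the dual: y* = (0, 0, 6).
  dual value b^T y* = 54.
Strong duality: c^T x* = b^T y*. Confirmed.

54


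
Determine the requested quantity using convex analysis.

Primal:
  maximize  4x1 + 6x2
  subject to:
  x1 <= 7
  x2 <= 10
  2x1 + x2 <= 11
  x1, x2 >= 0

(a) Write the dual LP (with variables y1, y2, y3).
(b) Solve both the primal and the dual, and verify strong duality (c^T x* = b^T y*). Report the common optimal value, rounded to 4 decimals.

The standard primal-dual pair for 'max c^T x s.t. A x <= b, x >= 0' is:
  Dual:  min b^T y  s.t.  A^T y >= c,  y >= 0.

So the dual LP is:
  minimize  7y1 + 10y2 + 11y3
  subject to:
    y1 + 2y3 >= 4
    y2 + y3 >= 6
    y1, y2, y3 >= 0

Solving the primal: x* = (0.5, 10).
  primal value c^T x* = 62.
Solving the dual: y* = (0, 4, 2).
  dual value b^T y* = 62.
Strong duality: c^T x* = b^T y*. Confirmed.

62


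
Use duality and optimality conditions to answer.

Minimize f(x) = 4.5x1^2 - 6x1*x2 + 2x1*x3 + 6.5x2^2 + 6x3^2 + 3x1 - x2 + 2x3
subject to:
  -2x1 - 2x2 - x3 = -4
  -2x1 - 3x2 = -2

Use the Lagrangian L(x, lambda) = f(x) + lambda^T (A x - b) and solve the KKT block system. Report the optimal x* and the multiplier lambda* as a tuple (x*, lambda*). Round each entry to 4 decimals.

Form the Lagrangian:
  L(x, lambda) = (1/2) x^T Q x + c^T x + lambda^T (A x - b)
Stationarity (grad_x L = 0): Q x + c + A^T lambda = 0.
Primal feasibility: A x = b.

This gives the KKT block system:
  [ Q   A^T ] [ x     ]   [-c ]
  [ A    0  ] [ lambda ] = [ b ]

Solving the linear system:
  x*      = (0.9214, 0.0524, 2.0524)
  lambda* = (28.4716, -20.9301)
  f(x*)   = 39.4214

x* = (0.9214, 0.0524, 2.0524), lambda* = (28.4716, -20.9301)


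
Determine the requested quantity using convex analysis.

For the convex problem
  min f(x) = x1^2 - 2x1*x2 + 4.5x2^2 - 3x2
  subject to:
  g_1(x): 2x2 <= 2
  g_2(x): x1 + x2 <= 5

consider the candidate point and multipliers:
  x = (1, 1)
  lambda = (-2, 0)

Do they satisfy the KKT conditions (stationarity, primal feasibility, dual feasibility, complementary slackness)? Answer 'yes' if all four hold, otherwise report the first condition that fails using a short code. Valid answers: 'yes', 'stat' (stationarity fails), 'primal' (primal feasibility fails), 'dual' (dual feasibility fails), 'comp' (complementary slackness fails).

Gradient of f: grad f(x) = Q x + c = (0, 4)
Constraint values g_i(x) = a_i^T x - b_i:
  g_1((1, 1)) = 0
  g_2((1, 1)) = -3
Stationarity residual: grad f(x) + sum_i lambda_i a_i = (0, 0)
  -> stationarity OK
Primal feasibility (all g_i <= 0): OK
Dual feasibility (all lambda_i >= 0): FAILS
Complementary slackness (lambda_i * g_i(x) = 0 for all i): OK

Verdict: the first failing condition is dual_feasibility -> dual.

dual


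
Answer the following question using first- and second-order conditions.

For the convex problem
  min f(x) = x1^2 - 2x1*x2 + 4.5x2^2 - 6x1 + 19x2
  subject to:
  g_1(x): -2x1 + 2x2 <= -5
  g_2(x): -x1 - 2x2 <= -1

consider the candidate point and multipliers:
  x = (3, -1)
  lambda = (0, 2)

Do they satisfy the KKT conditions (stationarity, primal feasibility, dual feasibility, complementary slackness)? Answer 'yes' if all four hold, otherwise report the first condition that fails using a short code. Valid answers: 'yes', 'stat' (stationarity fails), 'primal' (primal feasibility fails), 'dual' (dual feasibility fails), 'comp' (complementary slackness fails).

Gradient of f: grad f(x) = Q x + c = (2, 4)
Constraint values g_i(x) = a_i^T x - b_i:
  g_1((3, -1)) = -3
  g_2((3, -1)) = 0
Stationarity residual: grad f(x) + sum_i lambda_i a_i = (0, 0)
  -> stationarity OK
Primal feasibility (all g_i <= 0): OK
Dual feasibility (all lambda_i >= 0): OK
Complementary slackness (lambda_i * g_i(x) = 0 for all i): OK

Verdict: yes, KKT holds.

yes


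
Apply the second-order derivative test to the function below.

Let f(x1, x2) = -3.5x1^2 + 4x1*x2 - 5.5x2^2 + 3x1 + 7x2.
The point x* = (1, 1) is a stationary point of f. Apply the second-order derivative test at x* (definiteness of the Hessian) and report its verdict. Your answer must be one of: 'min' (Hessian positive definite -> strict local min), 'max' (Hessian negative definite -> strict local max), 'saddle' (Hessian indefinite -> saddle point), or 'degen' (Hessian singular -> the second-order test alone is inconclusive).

Compute the Hessian H = grad^2 f:
  H = [[-7, 4], [4, -11]]
Verify stationarity: grad f(x*) = H x* + g = (0, 0).
Eigenvalues of H: -13.4721, -4.5279.
Both eigenvalues < 0, so H is negative definite -> x* is a strict local max.

max


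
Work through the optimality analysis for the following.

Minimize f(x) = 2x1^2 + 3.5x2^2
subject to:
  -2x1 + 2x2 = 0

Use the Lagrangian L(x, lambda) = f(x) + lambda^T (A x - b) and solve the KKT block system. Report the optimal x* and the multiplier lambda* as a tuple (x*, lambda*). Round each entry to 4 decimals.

Form the Lagrangian:
  L(x, lambda) = (1/2) x^T Q x + c^T x + lambda^T (A x - b)
Stationarity (grad_x L = 0): Q x + c + A^T lambda = 0.
Primal feasibility: A x = b.

This gives the KKT block system:
  [ Q   A^T ] [ x     ]   [-c ]
  [ A    0  ] [ lambda ] = [ b ]

Solving the linear system:
  x*      = (0, 0)
  lambda* = (0)
  f(x*)   = 0

x* = (0, 0), lambda* = (0)


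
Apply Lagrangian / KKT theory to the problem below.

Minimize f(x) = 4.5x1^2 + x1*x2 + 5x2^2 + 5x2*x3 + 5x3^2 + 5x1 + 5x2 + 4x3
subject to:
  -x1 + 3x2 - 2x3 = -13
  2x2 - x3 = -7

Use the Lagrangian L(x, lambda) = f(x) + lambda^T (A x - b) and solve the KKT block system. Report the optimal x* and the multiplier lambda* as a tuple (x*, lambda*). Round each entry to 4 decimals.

Form the Lagrangian:
  L(x, lambda) = (1/2) x^T Q x + c^T x + lambda^T (A x - b)
Stationarity (grad_x L = 0): Q x + c + A^T lambda = 0.
Primal feasibility: A x = b.

This gives the KKT block system:
  [ Q   A^T ] [ x     ]   [-c ]
  [ A    0  ] [ lambda ] = [ b ]

Solving the linear system:
  x*      = (1.4805, -2.4805, 2.039)
  lambda* = (15.8442, -19.7013)
  f(x*)   = 35.6104

x* = (1.4805, -2.4805, 2.039), lambda* = (15.8442, -19.7013)


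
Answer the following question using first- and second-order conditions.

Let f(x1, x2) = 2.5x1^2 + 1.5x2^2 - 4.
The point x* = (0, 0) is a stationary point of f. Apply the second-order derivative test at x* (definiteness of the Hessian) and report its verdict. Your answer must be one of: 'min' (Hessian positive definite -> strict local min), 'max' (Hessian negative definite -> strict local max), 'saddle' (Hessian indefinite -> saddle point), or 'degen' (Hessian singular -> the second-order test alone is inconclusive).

Compute the Hessian H = grad^2 f:
  H = [[5, 0], [0, 3]]
Verify stationarity: grad f(x*) = H x* + g = (0, 0).
Eigenvalues of H: 3, 5.
Both eigenvalues > 0, so H is positive definite -> x* is a strict local min.

min


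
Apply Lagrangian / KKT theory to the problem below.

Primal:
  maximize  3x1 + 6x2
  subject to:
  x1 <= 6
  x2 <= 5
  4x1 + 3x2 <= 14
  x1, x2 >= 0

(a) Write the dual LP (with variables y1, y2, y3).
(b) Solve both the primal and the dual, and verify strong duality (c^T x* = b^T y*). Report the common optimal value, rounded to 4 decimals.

The standard primal-dual pair for 'max c^T x s.t. A x <= b, x >= 0' is:
  Dual:  min b^T y  s.t.  A^T y >= c,  y >= 0.

So the dual LP is:
  minimize  6y1 + 5y2 + 14y3
  subject to:
    y1 + 4y3 >= 3
    y2 + 3y3 >= 6
    y1, y2, y3 >= 0

Solving the primal: x* = (0, 4.6667).
  primal value c^T x* = 28.
Solving the dual: y* = (0, 0, 2).
  dual value b^T y* = 28.
Strong duality: c^T x* = b^T y*. Confirmed.

28


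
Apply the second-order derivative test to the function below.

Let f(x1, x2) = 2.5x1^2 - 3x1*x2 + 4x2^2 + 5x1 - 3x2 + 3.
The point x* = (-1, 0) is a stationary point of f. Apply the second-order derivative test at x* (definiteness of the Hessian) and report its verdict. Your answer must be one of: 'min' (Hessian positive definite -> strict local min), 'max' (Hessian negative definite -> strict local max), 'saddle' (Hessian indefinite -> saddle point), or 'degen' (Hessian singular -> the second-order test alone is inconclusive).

Compute the Hessian H = grad^2 f:
  H = [[5, -3], [-3, 8]]
Verify stationarity: grad f(x*) = H x* + g = (0, 0).
Eigenvalues of H: 3.1459, 9.8541.
Both eigenvalues > 0, so H is positive definite -> x* is a strict local min.

min


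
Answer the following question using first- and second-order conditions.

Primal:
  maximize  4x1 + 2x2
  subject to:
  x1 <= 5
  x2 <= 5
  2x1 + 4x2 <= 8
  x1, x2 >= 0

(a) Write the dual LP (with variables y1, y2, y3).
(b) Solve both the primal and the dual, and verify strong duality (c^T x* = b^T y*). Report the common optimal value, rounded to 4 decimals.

The standard primal-dual pair for 'max c^T x s.t. A x <= b, x >= 0' is:
  Dual:  min b^T y  s.t.  A^T y >= c,  y >= 0.

So the dual LP is:
  minimize  5y1 + 5y2 + 8y3
  subject to:
    y1 + 2y3 >= 4
    y2 + 4y3 >= 2
    y1, y2, y3 >= 0

Solving the primal: x* = (4, 0).
  primal value c^T x* = 16.
Solving the dual: y* = (0, 0, 2).
  dual value b^T y* = 16.
Strong duality: c^T x* = b^T y*. Confirmed.

16


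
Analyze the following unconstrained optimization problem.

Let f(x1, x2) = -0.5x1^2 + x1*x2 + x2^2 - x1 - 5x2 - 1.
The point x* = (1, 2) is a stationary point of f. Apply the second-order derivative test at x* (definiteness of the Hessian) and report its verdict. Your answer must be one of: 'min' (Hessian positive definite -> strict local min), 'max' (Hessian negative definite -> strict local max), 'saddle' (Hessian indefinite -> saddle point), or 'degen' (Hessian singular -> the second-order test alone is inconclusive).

Compute the Hessian H = grad^2 f:
  H = [[-1, 1], [1, 2]]
Verify stationarity: grad f(x*) = H x* + g = (0, 0).
Eigenvalues of H: -1.3028, 2.3028.
Eigenvalues have mixed signs, so H is indefinite -> x* is a saddle point.

saddle


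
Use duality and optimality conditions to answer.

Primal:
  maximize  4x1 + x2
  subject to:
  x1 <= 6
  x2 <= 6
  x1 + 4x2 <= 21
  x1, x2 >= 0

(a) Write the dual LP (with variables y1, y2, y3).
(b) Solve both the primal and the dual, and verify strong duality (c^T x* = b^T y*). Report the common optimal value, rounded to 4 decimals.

The standard primal-dual pair for 'max c^T x s.t. A x <= b, x >= 0' is:
  Dual:  min b^T y  s.t.  A^T y >= c,  y >= 0.

So the dual LP is:
  minimize  6y1 + 6y2 + 21y3
  subject to:
    y1 + y3 >= 4
    y2 + 4y3 >= 1
    y1, y2, y3 >= 0

Solving the primal: x* = (6, 3.75).
  primal value c^T x* = 27.75.
Solving the dual: y* = (3.75, 0, 0.25).
  dual value b^T y* = 27.75.
Strong duality: c^T x* = b^T y*. Confirmed.

27.75


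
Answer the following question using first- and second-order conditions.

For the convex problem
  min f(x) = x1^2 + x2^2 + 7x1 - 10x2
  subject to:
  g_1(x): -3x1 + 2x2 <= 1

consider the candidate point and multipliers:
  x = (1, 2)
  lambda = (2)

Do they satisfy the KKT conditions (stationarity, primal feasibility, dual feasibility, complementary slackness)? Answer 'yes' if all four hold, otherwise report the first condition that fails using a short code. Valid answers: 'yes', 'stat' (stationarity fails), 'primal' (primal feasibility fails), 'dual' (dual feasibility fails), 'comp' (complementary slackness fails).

Gradient of f: grad f(x) = Q x + c = (9, -6)
Constraint values g_i(x) = a_i^T x - b_i:
  g_1((1, 2)) = 0
Stationarity residual: grad f(x) + sum_i lambda_i a_i = (3, -2)
  -> stationarity FAILS
Primal feasibility (all g_i <= 0): OK
Dual feasibility (all lambda_i >= 0): OK
Complementary slackness (lambda_i * g_i(x) = 0 for all i): OK

Verdict: the first failing condition is stationarity -> stat.

stat


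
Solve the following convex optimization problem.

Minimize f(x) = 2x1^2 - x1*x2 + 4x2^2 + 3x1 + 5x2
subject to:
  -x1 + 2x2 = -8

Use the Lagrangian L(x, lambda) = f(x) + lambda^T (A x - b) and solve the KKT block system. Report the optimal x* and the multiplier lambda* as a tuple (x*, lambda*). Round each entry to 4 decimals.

Form the Lagrangian:
  L(x, lambda) = (1/2) x^T Q x + c^T x + lambda^T (A x - b)
Stationarity (grad_x L = 0): Q x + c + A^T lambda = 0.
Primal feasibility: A x = b.

This gives the KKT block system:
  [ Q   A^T ] [ x     ]   [-c ]
  [ A    0  ] [ lambda ] = [ b ]

Solving the linear system:
  x*      = (1.3, -3.35)
  lambda* = (11.55)
  f(x*)   = 39.775

x* = (1.3, -3.35), lambda* = (11.55)


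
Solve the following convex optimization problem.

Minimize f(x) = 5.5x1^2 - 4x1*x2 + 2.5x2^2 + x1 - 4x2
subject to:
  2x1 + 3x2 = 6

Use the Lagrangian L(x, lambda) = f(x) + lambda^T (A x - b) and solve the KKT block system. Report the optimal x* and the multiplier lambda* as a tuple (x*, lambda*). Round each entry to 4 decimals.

Form the Lagrangian:
  L(x, lambda) = (1/2) x^T Q x + c^T x + lambda^T (A x - b)
Stationarity (grad_x L = 0): Q x + c + A^T lambda = 0.
Primal feasibility: A x = b.

This gives the KKT block system:
  [ Q   A^T ] [ x     ]   [-c ]
  [ A    0  ] [ lambda ] = [ b ]

Solving the linear system:
  x*      = (0.5928, 1.6048)
  lambda* = (-0.5509)
  f(x*)   = -1.2605

x* = (0.5928, 1.6048), lambda* = (-0.5509)


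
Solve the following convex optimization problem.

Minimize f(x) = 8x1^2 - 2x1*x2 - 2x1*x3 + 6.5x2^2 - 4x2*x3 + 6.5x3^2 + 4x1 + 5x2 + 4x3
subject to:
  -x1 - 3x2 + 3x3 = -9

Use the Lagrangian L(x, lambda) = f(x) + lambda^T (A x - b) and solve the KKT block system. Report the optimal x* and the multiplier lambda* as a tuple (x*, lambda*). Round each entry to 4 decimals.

Form the Lagrangian:
  L(x, lambda) = (1/2) x^T Q x + c^T x + lambda^T (A x - b)
Stationarity (grad_x L = 0): Q x + c + A^T lambda = 0.
Primal feasibility: A x = b.

This gives the KKT block system:
  [ Q   A^T ] [ x     ]   [-c ]
  [ A    0  ] [ lambda ] = [ b ]

Solving the linear system:
  x*      = (0.1661, 1.0092, -1.9354)
  lambda* = (8.5098)
  f(x*)   = 37.2785

x* = (0.1661, 1.0092, -1.9354), lambda* = (8.5098)


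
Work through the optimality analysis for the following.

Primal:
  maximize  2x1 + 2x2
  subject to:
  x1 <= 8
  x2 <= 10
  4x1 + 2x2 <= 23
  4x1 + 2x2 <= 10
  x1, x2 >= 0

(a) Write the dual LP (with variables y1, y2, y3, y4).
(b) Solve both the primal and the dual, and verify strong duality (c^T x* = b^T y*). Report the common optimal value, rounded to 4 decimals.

The standard primal-dual pair for 'max c^T x s.t. A x <= b, x >= 0' is:
  Dual:  min b^T y  s.t.  A^T y >= c,  y >= 0.

So the dual LP is:
  minimize  8y1 + 10y2 + 23y3 + 10y4
  subject to:
    y1 + 4y3 + 4y4 >= 2
    y2 + 2y3 + 2y4 >= 2
    y1, y2, y3, y4 >= 0

Solving the primal: x* = (0, 5).
  primal value c^T x* = 10.
Solving the dual: y* = (0, 0, 0, 1).
  dual value b^T y* = 10.
Strong duality: c^T x* = b^T y*. Confirmed.

10


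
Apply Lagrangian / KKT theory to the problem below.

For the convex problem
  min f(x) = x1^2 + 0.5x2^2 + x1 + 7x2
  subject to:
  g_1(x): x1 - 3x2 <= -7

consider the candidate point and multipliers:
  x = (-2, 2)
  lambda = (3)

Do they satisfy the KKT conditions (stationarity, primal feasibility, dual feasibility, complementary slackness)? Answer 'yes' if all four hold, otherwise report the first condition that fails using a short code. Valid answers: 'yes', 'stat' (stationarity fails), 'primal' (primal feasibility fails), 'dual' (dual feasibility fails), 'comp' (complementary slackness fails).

Gradient of f: grad f(x) = Q x + c = (-3, 9)
Constraint values g_i(x) = a_i^T x - b_i:
  g_1((-2, 2)) = -1
Stationarity residual: grad f(x) + sum_i lambda_i a_i = (0, 0)
  -> stationarity OK
Primal feasibility (all g_i <= 0): OK
Dual feasibility (all lambda_i >= 0): OK
Complementary slackness (lambda_i * g_i(x) = 0 for all i): FAILS

Verdict: the first failing condition is complementary_slackness -> comp.

comp


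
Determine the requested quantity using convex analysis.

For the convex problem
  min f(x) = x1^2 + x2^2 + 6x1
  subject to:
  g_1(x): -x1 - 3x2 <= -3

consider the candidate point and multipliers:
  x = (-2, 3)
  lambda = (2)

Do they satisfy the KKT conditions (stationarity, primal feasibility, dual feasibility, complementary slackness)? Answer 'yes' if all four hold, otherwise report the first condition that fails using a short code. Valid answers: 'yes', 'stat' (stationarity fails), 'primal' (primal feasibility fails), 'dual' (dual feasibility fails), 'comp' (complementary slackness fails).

Gradient of f: grad f(x) = Q x + c = (2, 6)
Constraint values g_i(x) = a_i^T x - b_i:
  g_1((-2, 3)) = -4
Stationarity residual: grad f(x) + sum_i lambda_i a_i = (0, 0)
  -> stationarity OK
Primal feasibility (all g_i <= 0): OK
Dual feasibility (all lambda_i >= 0): OK
Complementary slackness (lambda_i * g_i(x) = 0 for all i): FAILS

Verdict: the first failing condition is complementary_slackness -> comp.

comp


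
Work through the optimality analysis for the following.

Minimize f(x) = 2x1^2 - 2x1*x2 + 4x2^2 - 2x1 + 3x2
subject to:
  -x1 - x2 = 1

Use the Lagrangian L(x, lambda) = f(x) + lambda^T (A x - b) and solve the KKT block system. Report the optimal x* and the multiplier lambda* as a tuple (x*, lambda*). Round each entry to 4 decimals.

Form the Lagrangian:
  L(x, lambda) = (1/2) x^T Q x + c^T x + lambda^T (A x - b)
Stationarity (grad_x L = 0): Q x + c + A^T lambda = 0.
Primal feasibility: A x = b.

This gives the KKT block system:
  [ Q   A^T ] [ x     ]   [-c ]
  [ A    0  ] [ lambda ] = [ b ]

Solving the linear system:
  x*      = (-0.3125, -0.6875)
  lambda* = (-1.875)
  f(x*)   = 0.2188

x* = (-0.3125, -0.6875), lambda* = (-1.875)


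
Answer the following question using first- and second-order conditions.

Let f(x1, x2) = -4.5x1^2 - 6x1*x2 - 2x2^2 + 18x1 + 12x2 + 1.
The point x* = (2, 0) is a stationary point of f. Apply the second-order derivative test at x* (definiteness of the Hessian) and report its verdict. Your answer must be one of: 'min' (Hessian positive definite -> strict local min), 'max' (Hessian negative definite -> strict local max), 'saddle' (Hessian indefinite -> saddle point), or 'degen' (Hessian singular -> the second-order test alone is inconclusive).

Compute the Hessian H = grad^2 f:
  H = [[-9, -6], [-6, -4]]
Verify stationarity: grad f(x*) = H x* + g = (0, 0).
Eigenvalues of H: -13, 0.
H has a zero eigenvalue (singular; negative semidefinite but not definite), so H is neither positive definite, negative definite, nor indefinite. The second-order test alone is inconclusive -> degen.
(Indeed, f is constant along the null direction of H through x*, so x* is not a strict local extremum.)

degen


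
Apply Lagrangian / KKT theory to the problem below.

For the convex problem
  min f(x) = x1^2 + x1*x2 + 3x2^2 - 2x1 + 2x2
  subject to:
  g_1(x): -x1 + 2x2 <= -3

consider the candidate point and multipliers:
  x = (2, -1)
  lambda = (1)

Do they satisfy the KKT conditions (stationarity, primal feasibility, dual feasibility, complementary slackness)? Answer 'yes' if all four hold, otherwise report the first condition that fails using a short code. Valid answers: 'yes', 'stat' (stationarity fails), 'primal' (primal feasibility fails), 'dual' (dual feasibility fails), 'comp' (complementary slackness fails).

Gradient of f: grad f(x) = Q x + c = (1, -2)
Constraint values g_i(x) = a_i^T x - b_i:
  g_1((2, -1)) = -1
Stationarity residual: grad f(x) + sum_i lambda_i a_i = (0, 0)
  -> stationarity OK
Primal feasibility (all g_i <= 0): OK
Dual feasibility (all lambda_i >= 0): OK
Complementary slackness (lambda_i * g_i(x) = 0 for all i): FAILS

Verdict: the first failing condition is complementary_slackness -> comp.

comp


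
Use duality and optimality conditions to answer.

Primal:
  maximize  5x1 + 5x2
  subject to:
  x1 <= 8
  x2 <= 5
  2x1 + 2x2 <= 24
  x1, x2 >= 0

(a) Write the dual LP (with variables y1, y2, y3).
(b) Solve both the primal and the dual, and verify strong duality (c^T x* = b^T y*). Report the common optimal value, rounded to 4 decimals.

The standard primal-dual pair for 'max c^T x s.t. A x <= b, x >= 0' is:
  Dual:  min b^T y  s.t.  A^T y >= c,  y >= 0.

So the dual LP is:
  minimize  8y1 + 5y2 + 24y3
  subject to:
    y1 + 2y3 >= 5
    y2 + 2y3 >= 5
    y1, y2, y3 >= 0

Solving the primal: x* = (7, 5).
  primal value c^T x* = 60.
Solving the dual: y* = (0, 0, 2.5).
  dual value b^T y* = 60.
Strong duality: c^T x* = b^T y*. Confirmed.

60


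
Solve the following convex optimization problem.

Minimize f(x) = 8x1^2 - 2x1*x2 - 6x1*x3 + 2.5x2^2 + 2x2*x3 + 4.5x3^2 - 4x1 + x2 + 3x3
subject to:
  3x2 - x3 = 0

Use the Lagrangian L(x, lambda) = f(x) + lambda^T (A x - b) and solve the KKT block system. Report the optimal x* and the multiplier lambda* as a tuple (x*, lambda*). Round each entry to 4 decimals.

Form the Lagrangian:
  L(x, lambda) = (1/2) x^T Q x + c^T x + lambda^T (A x - b)
Stationarity (grad_x L = 0): Q x + c + A^T lambda = 0.
Primal feasibility: A x = b.

This gives the KKT block system:
  [ Q   A^T ] [ x     ]   [-c ]
  [ A    0  ] [ lambda ] = [ b ]

Solving the linear system:
  x*      = (0.1644, -0.0685, -0.2055)
  lambda* = (0.0274)
  f(x*)   = -0.6712

x* = (0.1644, -0.0685, -0.2055), lambda* = (0.0274)


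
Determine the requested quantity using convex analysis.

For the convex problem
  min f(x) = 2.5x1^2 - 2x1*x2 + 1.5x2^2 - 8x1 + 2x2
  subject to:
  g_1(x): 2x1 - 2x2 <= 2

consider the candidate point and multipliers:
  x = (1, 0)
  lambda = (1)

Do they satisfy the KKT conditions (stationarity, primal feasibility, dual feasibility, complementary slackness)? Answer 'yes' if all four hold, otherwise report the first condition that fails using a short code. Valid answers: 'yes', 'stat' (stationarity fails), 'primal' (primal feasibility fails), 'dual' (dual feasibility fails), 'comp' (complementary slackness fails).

Gradient of f: grad f(x) = Q x + c = (-3, 0)
Constraint values g_i(x) = a_i^T x - b_i:
  g_1((1, 0)) = 0
Stationarity residual: grad f(x) + sum_i lambda_i a_i = (-1, -2)
  -> stationarity FAILS
Primal feasibility (all g_i <= 0): OK
Dual feasibility (all lambda_i >= 0): OK
Complementary slackness (lambda_i * g_i(x) = 0 for all i): OK

Verdict: the first failing condition is stationarity -> stat.

stat


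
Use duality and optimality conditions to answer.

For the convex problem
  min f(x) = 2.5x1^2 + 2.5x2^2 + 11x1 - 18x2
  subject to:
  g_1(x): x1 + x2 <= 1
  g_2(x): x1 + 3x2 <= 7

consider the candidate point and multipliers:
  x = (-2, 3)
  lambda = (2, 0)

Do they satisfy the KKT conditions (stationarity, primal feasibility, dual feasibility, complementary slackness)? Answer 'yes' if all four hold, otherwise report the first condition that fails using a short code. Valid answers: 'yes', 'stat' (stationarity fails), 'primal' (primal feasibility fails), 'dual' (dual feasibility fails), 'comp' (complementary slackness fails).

Gradient of f: grad f(x) = Q x + c = (1, -3)
Constraint values g_i(x) = a_i^T x - b_i:
  g_1((-2, 3)) = 0
  g_2((-2, 3)) = 0
Stationarity residual: grad f(x) + sum_i lambda_i a_i = (3, -1)
  -> stationarity FAILS
Primal feasibility (all g_i <= 0): OK
Dual feasibility (all lambda_i >= 0): OK
Complementary slackness (lambda_i * g_i(x) = 0 for all i): OK

Verdict: the first failing condition is stationarity -> stat.

stat


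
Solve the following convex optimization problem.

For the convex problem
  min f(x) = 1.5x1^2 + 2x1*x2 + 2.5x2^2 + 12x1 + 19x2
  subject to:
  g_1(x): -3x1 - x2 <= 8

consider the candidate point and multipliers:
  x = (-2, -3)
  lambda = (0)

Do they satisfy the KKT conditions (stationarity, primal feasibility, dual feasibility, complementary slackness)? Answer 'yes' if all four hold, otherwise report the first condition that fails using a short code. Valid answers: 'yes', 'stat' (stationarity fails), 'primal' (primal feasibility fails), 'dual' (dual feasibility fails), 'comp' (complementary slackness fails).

Gradient of f: grad f(x) = Q x + c = (0, 0)
Constraint values g_i(x) = a_i^T x - b_i:
  g_1((-2, -3)) = 1
Stationarity residual: grad f(x) + sum_i lambda_i a_i = (0, 0)
  -> stationarity OK
Primal feasibility (all g_i <= 0): FAILS
Dual feasibility (all lambda_i >= 0): OK
Complementary slackness (lambda_i * g_i(x) = 0 for all i): OK

Verdict: the first failing condition is primal_feasibility -> primal.

primal
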